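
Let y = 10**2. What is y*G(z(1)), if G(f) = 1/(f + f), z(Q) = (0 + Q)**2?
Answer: 50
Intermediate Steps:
z(Q) = Q**2
G(f) = 1/(2*f)
y = 100
y*G(z(1)) = 100*(1/(2*(1**2))) = 100*((1/2)/1) = 100*((1/2)*1) = 100*(1/2) = 50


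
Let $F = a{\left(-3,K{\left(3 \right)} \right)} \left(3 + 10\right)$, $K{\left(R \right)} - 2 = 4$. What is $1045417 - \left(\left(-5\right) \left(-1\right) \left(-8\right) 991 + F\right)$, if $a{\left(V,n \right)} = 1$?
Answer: $1085044$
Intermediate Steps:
$K{\left(R \right)} = 6$ ($K{\left(R \right)} = 2 + 4 = 6$)
$F = 13$ ($F = 1 \left(3 + 10\right) = 1 \cdot 13 = 13$)
$1045417 - \left(\left(-5\right) \left(-1\right) \left(-8\right) 991 + F\right) = 1045417 - \left(\left(-5\right) \left(-1\right) \left(-8\right) 991 + 13\right) = 1045417 - \left(5 \left(-8\right) 991 + 13\right) = 1045417 - \left(\left(-40\right) 991 + 13\right) = 1045417 - \left(-39640 + 13\right) = 1045417 - -39627 = 1045417 + 39627 = 1085044$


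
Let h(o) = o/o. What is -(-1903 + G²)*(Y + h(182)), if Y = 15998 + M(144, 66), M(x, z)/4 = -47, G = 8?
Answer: 29076429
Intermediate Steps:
M(x, z) = -188 (M(x, z) = 4*(-47) = -188)
h(o) = 1
Y = 15810 (Y = 15998 - 188 = 15810)
-(-1903 + G²)*(Y + h(182)) = -(-1903 + 8²)*(15810 + 1) = -(-1903 + 64)*15811 = -(-1839)*15811 = -1*(-29076429) = 29076429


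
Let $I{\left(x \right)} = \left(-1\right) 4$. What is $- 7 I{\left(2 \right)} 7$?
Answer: $196$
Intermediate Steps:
$I{\left(x \right)} = -4$
$- 7 I{\left(2 \right)} 7 = \left(-7\right) \left(-4\right) 7 = 28 \cdot 7 = 196$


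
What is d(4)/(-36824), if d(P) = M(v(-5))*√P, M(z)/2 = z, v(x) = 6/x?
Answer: 3/23015 ≈ 0.00013035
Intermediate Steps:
M(z) = 2*z
d(P) = -12*√P/5 (d(P) = (2*(6/(-5)))*√P = (2*(6*(-⅕)))*√P = (2*(-6/5))*√P = -12*√P/5)
d(4)/(-36824) = -12*√4/5/(-36824) = -12/5*2*(-1/36824) = -24/5*(-1/36824) = 3/23015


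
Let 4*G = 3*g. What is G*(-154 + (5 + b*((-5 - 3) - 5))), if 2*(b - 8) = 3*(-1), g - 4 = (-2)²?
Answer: -1401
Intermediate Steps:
g = 8 (g = 4 + (-2)² = 4 + 4 = 8)
b = 13/2 (b = 8 + (3*(-1))/2 = 8 + (½)*(-3) = 8 - 3/2 = 13/2 ≈ 6.5000)
G = 6 (G = (3*8)/4 = (¼)*24 = 6)
G*(-154 + (5 + b*((-5 - 3) - 5))) = 6*(-154 + (5 + 13*((-5 - 3) - 5)/2)) = 6*(-154 + (5 + 13*(-8 - 5)/2)) = 6*(-154 + (5 + (13/2)*(-13))) = 6*(-154 + (5 - 169/2)) = 6*(-154 - 159/2) = 6*(-467/2) = -1401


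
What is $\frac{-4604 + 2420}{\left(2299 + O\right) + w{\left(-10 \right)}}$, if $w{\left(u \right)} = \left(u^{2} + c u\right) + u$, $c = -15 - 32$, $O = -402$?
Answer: $- \frac{8}{9} \approx -0.88889$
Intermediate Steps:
$c = -47$
$w{\left(u \right)} = u^{2} - 46 u$ ($w{\left(u \right)} = \left(u^{2} - 47 u\right) + u = u^{2} - 46 u$)
$\frac{-4604 + 2420}{\left(2299 + O\right) + w{\left(-10 \right)}} = \frac{-4604 + 2420}{\left(2299 - 402\right) - 10 \left(-46 - 10\right)} = - \frac{2184}{1897 - -560} = - \frac{2184}{1897 + 560} = - \frac{2184}{2457} = \left(-2184\right) \frac{1}{2457} = - \frac{8}{9}$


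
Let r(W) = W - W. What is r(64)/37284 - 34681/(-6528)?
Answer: 34681/6528 ≈ 5.3127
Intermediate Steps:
r(W) = 0
r(64)/37284 - 34681/(-6528) = 0/37284 - 34681/(-6528) = 0*(1/37284) - 34681*(-1/6528) = 0 + 34681/6528 = 34681/6528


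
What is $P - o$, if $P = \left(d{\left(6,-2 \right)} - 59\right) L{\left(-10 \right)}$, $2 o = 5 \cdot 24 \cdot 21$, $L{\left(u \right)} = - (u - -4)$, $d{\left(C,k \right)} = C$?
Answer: $-1578$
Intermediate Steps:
$L{\left(u \right)} = -4 - u$ ($L{\left(u \right)} = - (u + 4) = - (4 + u) = -4 - u$)
$o = 1260$ ($o = \frac{5 \cdot 24 \cdot 21}{2} = \frac{120 \cdot 21}{2} = \frac{1}{2} \cdot 2520 = 1260$)
$P = -318$ ($P = \left(6 - 59\right) \left(-4 - -10\right) = - 53 \left(-4 + 10\right) = \left(-53\right) 6 = -318$)
$P - o = -318 - 1260 = -1578$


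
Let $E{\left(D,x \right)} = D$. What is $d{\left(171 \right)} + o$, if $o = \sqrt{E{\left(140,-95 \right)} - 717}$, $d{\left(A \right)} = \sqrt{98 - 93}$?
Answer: $\sqrt{5} + i \sqrt{577} \approx 2.2361 + 24.021 i$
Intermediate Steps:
$d{\left(A \right)} = \sqrt{5}$
$o = i \sqrt{577}$ ($o = \sqrt{140 - 717} = \sqrt{-577} = i \sqrt{577} \approx 24.021 i$)
$d{\left(171 \right)} + o = \sqrt{5} + i \sqrt{577}$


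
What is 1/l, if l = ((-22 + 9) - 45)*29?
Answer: -1/1682 ≈ -0.00059453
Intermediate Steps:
l = -1682 (l = (-13 - 45)*29 = -58*29 = -1682)
1/l = 1/(-1682) = -1/1682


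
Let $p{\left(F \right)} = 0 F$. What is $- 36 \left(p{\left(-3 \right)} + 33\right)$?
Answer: $-1188$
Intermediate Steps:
$p{\left(F \right)} = 0$
$- 36 \left(p{\left(-3 \right)} + 33\right) = - 36 \left(0 + 33\right) = \left(-36\right) 33 = -1188$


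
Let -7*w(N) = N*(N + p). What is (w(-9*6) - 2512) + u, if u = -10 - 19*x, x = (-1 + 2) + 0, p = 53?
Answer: -17841/7 ≈ -2548.7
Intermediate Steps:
w(N) = -N*(53 + N)/7 (w(N) = -N*(N + 53)/7 = -N*(53 + N)/7)
x = 1 (x = 1 + 0 = 1)
u = -29 (u = -10 - 19*1 = -10 - 19 = -29)
(w(-9*6) - 2512) + u = (-(-9*6)*(53 - 9*6)/7 - 2512) - 29 = (-1/7*(-54)*(53 - 54) - 2512) - 29 = (-1/7*(-54)*(-1) - 2512) - 29 = (-54/7 - 2512) - 29 = -17638/7 - 29 = -17841/7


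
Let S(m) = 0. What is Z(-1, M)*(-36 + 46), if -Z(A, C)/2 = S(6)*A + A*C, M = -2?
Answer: -40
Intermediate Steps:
Z(A, C) = -2*A*C (Z(A, C) = -2*(0*A + A*C) = -2*(0 + A*C) = -2*A*C)
Z(-1, M)*(-36 + 46) = (-2*(-1)*(-2))*(-36 + 46) = -4*10 = -40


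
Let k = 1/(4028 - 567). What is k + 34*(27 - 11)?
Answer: 1882785/3461 ≈ 544.00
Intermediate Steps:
k = 1/3461 ≈ 0.00028893
k + 34*(27 - 11) = 1/3461 + 34*(27 - 11) = 1/3461 + 34*16 = 1/3461 + 544 = 1882785/3461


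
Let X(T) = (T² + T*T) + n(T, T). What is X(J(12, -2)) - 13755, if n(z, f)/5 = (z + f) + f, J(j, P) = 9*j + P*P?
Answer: 13013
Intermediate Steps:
J(j, P) = P² + 9*j (J(j, P) = 9*j + P² = P² + 9*j)
n(z, f) = 5*z + 10*f (n(z, f) = 5*((z + f) + f) = 5*((f + z) + f) = 5*(z + 2*f) = 5*z + 10*f)
X(T) = 2*T² + 15*T (X(T) = (T² + T*T) + (5*T + 10*T) = (T² + T²) + 15*T = 2*T² + 15*T)
X(J(12, -2)) - 13755 = ((-2)² + 9*12)*(15 + 2*((-2)² + 9*12)) - 13755 = (4 + 108)*(15 + 2*(4 + 108)) - 13755 = 112*(15 + 2*112) - 13755 = 112*(15 + 224) - 13755 = 112*239 - 13755 = 26768 - 13755 = 13013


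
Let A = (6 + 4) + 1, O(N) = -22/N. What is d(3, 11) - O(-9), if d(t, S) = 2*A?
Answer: 176/9 ≈ 19.556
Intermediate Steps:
A = 11 (A = 10 + 1 = 11)
d(t, S) = 22 (d(t, S) = 2*11 = 22)
d(3, 11) - O(-9) = 22 - (-22)/(-9) = 22 - (-22)*(-1)/9 = 22 - 1*22/9 = 22 - 22/9 = 176/9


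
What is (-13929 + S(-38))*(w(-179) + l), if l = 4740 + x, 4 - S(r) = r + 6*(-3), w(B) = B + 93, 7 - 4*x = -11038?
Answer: -411368409/4 ≈ -1.0284e+8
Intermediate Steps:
x = 11045/4 (x = 7/4 - ¼*(-11038) = 7/4 + 5519/2 = 11045/4 ≈ 2761.3)
w(B) = 93 + B
S(r) = 22 - r (S(r) = 4 - (r + 6*(-3)) = 4 - (r - 18) = 4 - (-18 + r) = 4 + (18 - r) = 22 - r)
l = 30005/4 (l = 4740 + 11045/4 = 30005/4 ≈ 7501.3)
(-13929 + S(-38))*(w(-179) + l) = (-13929 + (22 - 1*(-38)))*((93 - 179) + 30005/4) = (-13929 + (22 + 38))*(-86 + 30005/4) = (-13929 + 60)*(29661/4) = -13869*29661/4 = -411368409/4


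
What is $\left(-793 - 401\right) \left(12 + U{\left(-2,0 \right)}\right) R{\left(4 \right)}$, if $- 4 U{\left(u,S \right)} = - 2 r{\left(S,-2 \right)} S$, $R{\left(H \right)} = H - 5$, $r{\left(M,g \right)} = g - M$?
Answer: $14328$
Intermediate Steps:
$R{\left(H \right)} = -5 + H$ ($R{\left(H \right)} = H - 5 = -5 + H$)
$U{\left(u,S \right)} = - \frac{S \left(4 + 2 S\right)}{4}$ ($U{\left(u,S \right)} = - \frac{- 2 \left(-2 - S\right) S}{4} = - \frac{\left(4 + 2 S\right) S}{4} = - \frac{S \left(4 + 2 S\right)}{4}$)
$\left(-793 - 401\right) \left(12 + U{\left(-2,0 \right)}\right) R{\left(4 \right)} = \left(-793 - 401\right) \left(12 - 0 \left(2 + 0\right)\right) \left(-5 + 4\right) = - 1194 \left(12 - 0 \cdot 2\right) \left(-1\right) = - 1194 \left(12 + 0\right) \left(-1\right) = - 1194 \cdot 12 \left(-1\right) = \left(-1194\right) \left(-12\right) = 14328$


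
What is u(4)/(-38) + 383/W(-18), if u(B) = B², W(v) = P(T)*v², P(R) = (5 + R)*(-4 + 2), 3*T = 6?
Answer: -43565/86184 ≈ -0.50549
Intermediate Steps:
T = 2 (T = (⅓)*6 = 2)
P(R) = -10 - 2*R (P(R) = (5 + R)*(-2) = -10 - 2*R)
W(v) = -14*v² (W(v) = (-10 - 2*2)*v² = (-10 - 4)*v² = -14*v²)
u(4)/(-38) + 383/W(-18) = 4²/(-38) + 383/((-14*(-18)²)) = 16*(-1/38) + 383/((-14*324)) = -8/19 + 383/(-4536) = -8/19 + 383*(-1/4536) = -8/19 - 383/4536 = -43565/86184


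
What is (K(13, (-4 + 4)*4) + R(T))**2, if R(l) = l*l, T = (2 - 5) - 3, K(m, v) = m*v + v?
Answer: 1296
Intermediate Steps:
K(m, v) = v + m*v
T = -6 (T = -3 - 3 = -6)
R(l) = l**2
(K(13, (-4 + 4)*4) + R(T))**2 = (((-4 + 4)*4)*(1 + 13) + (-6)**2)**2 = ((0*4)*14 + 36)**2 = (0*14 + 36)**2 = (0 + 36)**2 = 36**2 = 1296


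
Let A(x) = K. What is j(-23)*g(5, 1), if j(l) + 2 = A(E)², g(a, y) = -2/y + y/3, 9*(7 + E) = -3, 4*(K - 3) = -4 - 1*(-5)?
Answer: -685/48 ≈ -14.271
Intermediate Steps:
K = 13/4 (K = 3 + (-4 - 1*(-5))/4 = 3 + (-4 + 5)/4 = 3 + (¼)*1 = 3 + ¼ = 13/4 ≈ 3.2500)
E = -22/3 (E = -7 + (⅑)*(-3) = -7 - ⅓ = -22/3 ≈ -7.3333)
A(x) = 13/4
g(a, y) = -2/y + y/3 (g(a, y) = -2/y + y*(⅓) = -2/y + y/3)
j(l) = 137/16 (j(l) = -2 + (13/4)² = -2 + 169/16 = 137/16)
j(-23)*g(5, 1) = 137*(-2/1 + (⅓)*1)/16 = 137*(-2*1 + ⅓)/16 = 137*(-2 + ⅓)/16 = (137/16)*(-5/3) = -685/48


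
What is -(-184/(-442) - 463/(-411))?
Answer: -140135/90831 ≈ -1.5428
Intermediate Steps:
-(-184/(-442) - 463/(-411)) = -(-184*(-1/442) - 463*(-1/411)) = -(92/221 + 463/411) = -1*140135/90831 = -140135/90831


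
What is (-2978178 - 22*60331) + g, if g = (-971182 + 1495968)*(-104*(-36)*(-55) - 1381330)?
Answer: -832970883960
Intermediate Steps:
g = -832966578500 (g = 524786*(3744*(-55) - 1381330) = 524786*(-205920 - 1381330) = 524786*(-1587250) = -832966578500)
(-2978178 - 22*60331) + g = (-2978178 - 22*60331) - 832966578500 = (-2978178 - 1327282) - 832966578500 = -4305460 - 832966578500 = -832970883960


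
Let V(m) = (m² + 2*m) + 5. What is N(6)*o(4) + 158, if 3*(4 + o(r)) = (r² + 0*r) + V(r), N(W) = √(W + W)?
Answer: 158 + 22*√3 ≈ 196.11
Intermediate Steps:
V(m) = 5 + m² + 2*m
N(W) = √2*√W (N(W) = √(2*W) = √2*√W)
o(r) = -7/3 + 2*r/3 + 2*r²/3 (o(r) = -4 + ((r² + 0*r) + (5 + r² + 2*r))/3 = -4 + ((r² + 0) + (5 + r² + 2*r))/3 = -4 + (r² + (5 + r² + 2*r))/3 = -4 + (5 + 2*r + 2*r²)/3 = -4 + (5/3 + 2*r/3 + 2*r²/3) = -7/3 + 2*r/3 + 2*r²/3)
N(6)*o(4) + 158 = (√2*√6)*(-7/3 + (⅔)*4 + (⅔)*4²) + 158 = (2*√3)*(-7/3 + 8/3 + (⅔)*16) + 158 = (2*√3)*(-7/3 + 8/3 + 32/3) + 158 = (2*√3)*11 + 158 = 22*√3 + 158 = 158 + 22*√3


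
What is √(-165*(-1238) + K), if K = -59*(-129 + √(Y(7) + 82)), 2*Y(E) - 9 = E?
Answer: √(211881 - 177*√10) ≈ 459.70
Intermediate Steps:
Y(E) = 9/2 + E/2
K = 7611 - 177*√10 (K = -59*(-129 + √((9/2 + (½)*7) + 82)) = -59*(-129 + √((9/2 + 7/2) + 82)) = -59*(-129 + √(8 + 82)) = -59*(-129 + √90) = -59*(-129 + 3*√10) = 7611 - 177*√10 ≈ 7051.3)
√(-165*(-1238) + K) = √(-165*(-1238) + (7611 - 177*√10)) = √(204270 + (7611 - 177*√10)) = √(211881 - 177*√10)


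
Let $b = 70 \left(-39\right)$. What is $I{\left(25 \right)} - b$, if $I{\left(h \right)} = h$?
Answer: $2755$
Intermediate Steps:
$b = -2730$
$I{\left(25 \right)} - b = 25 - -2730 = 25 + 2730 = 2755$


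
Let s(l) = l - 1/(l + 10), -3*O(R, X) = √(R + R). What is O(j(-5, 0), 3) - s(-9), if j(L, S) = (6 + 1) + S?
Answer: 10 - √14/3 ≈ 8.7528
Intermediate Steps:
j(L, S) = 7 + S
O(R, X) = -√2*√R/3 (O(R, X) = -√(R + R)/3 = -√2*√R/3)
s(l) = l - 1/(10 + l)
O(j(-5, 0), 3) - s(-9) = -√2*√(7 + 0)/3 - (-1 + (-9)² + 10*(-9))/(10 - 9) = -√2*√7/3 - (-1 + 81 - 90)/1 = -√14/3 - (-10) = -√14/3 - 1*(-10) = -√14/3 + 10 = 10 - √14/3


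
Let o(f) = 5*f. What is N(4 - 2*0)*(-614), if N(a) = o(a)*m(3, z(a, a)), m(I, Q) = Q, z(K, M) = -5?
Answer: 61400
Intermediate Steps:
N(a) = -25*a (N(a) = (5*a)*(-5) = -25*a)
N(4 - 2*0)*(-614) = -25*(4 - 2*0)*(-614) = -25*(4 + 0)*(-614) = -25*4*(-614) = -100*(-614) = 61400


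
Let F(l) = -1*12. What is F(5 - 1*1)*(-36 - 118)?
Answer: 1848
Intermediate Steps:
F(l) = -12
F(5 - 1*1)*(-36 - 118) = -12*(-36 - 118) = -12*(-154) = 1848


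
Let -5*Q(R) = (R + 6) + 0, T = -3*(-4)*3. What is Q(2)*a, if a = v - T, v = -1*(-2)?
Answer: 272/5 ≈ 54.400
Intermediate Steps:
v = 2
T = 36 (T = 12*3 = 36)
Q(R) = -6/5 - R/5 (Q(R) = -((R + 6) + 0)/5 = -((6 + R) + 0)/5 = -(6 + R)/5 = -6/5 - R/5)
a = -34 (a = 2 - 1*36 = 2 - 36 = -34)
Q(2)*a = (-6/5 - 1/5*2)*(-34) = (-6/5 - 2/5)*(-34) = -8/5*(-34) = 272/5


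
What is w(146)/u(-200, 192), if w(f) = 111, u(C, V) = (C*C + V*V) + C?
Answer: 3/2072 ≈ 0.0014479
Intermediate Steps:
u(C, V) = C + C² + V² (u(C, V) = (C² + V²) + C = C + C² + V²)
w(146)/u(-200, 192) = 111/(-200 + (-200)² + 192²) = 111/(-200 + 40000 + 36864) = 111/76664 = 111*(1/76664) = 3/2072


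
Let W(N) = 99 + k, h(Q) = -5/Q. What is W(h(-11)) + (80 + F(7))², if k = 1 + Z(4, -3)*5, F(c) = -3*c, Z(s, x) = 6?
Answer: 3611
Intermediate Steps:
k = 31 (k = 1 + 6*5 = 1 + 30 = 31)
W(N) = 130 (W(N) = 99 + 31 = 130)
W(h(-11)) + (80 + F(7))² = 130 + (80 - 3*7)² = 130 + (80 - 21)² = 130 + 59² = 130 + 3481 = 3611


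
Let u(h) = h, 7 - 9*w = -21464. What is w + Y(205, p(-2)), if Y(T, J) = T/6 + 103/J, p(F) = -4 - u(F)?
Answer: 7105/3 ≈ 2368.3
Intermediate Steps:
w = 7157/3 (w = 7/9 - ⅑*(-21464) = 7/9 + 21464/9 = 7157/3 ≈ 2385.7)
p(F) = -4 - F
Y(T, J) = 103/J + T/6 (Y(T, J) = T*(⅙) + 103/J = T/6 + 103/J = 103/J + T/6)
w + Y(205, p(-2)) = 7157/3 + (103/(-4 - 1*(-2)) + (⅙)*205) = 7157/3 + (103/(-4 + 2) + 205/6) = 7157/3 + (103/(-2) + 205/6) = 7157/3 + (103*(-½) + 205/6) = 7157/3 + (-103/2 + 205/6) = 7157/3 - 52/3 = 7105/3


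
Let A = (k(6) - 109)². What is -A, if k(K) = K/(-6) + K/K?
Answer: -11881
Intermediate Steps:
k(K) = 1 - K/6 (k(K) = K*(-⅙) + 1 = -K/6 + 1 = 1 - K/6)
A = 11881 (A = ((1 - ⅙*6) - 109)² = ((1 - 1) - 109)² = (0 - 109)² = (-109)² = 11881)
-A = -1*11881 = -11881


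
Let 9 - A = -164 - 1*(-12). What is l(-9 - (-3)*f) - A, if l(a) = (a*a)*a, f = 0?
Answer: -890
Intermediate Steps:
l(a) = a³ (l(a) = a²*a = a³)
A = 161 (A = 9 - (-164 - 1*(-12)) = 9 - (-164 + 12) = 9 - 1*(-152) = 9 + 152 = 161)
l(-9 - (-3)*f) - A = (-9 - (-3)*0)³ - 1*161 = (-9 - 1*0)³ - 161 = (-9 + 0)³ - 161 = (-9)³ - 161 = -729 - 161 = -890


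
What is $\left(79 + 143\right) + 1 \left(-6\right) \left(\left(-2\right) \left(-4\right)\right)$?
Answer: $174$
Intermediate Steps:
$\left(79 + 143\right) + 1 \left(-6\right) \left(\left(-2\right) \left(-4\right)\right) = 222 - 48 = 174$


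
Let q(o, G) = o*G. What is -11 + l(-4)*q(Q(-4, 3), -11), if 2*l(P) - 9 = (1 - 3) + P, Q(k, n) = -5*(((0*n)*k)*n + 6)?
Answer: 484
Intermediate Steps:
Q(k, n) = -30 (Q(k, n) = -5*((0*k)*n + 6) = -5*(0*n + 6) = -5*(0 + 6) = -5*6 = -30)
q(o, G) = G*o
l(P) = 7/2 + P/2 (l(P) = 9/2 + ((1 - 3) + P)/2 = 9/2 + (-2 + P)/2 = 9/2 + (-1 + P/2) = 7/2 + P/2)
-11 + l(-4)*q(Q(-4, 3), -11) = -11 + (7/2 + (½)*(-4))*(-11*(-30)) = -11 + (7/2 - 2)*330 = -11 + (3/2)*330 = -11 + 495 = 484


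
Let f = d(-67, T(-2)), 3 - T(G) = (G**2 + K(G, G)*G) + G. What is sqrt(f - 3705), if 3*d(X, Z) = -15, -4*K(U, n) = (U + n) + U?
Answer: I*sqrt(3710) ≈ 60.91*I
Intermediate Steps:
K(U, n) = -U/2 - n/4 (K(U, n) = -((U + n) + U)/4 = -(n + 2*U)/4 = -U/2 - n/4)
T(G) = 3 - G - G**2/4 (T(G) = 3 - ((G**2 + (-G/2 - G/4)*G) + G) = 3 - ((G**2 + (-3*G/4)*G) + G) = 3 - ((G**2 - 3*G**2/4) + G) = 3 - (G**2/4 + G) = 3 - (G + G**2/4) = 3 + (-G - G**2/4) = 3 - G - G**2/4)
d(X, Z) = -5 (d(X, Z) = (1/3)*(-15) = -5)
f = -5
sqrt(f - 3705) = sqrt(-5 - 3705) = sqrt(-3710) = I*sqrt(3710)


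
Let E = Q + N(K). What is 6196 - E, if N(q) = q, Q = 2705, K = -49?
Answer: 3540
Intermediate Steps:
E = 2656 (E = 2705 - 49 = 2656)
6196 - E = 6196 - 1*2656 = 6196 - 2656 = 3540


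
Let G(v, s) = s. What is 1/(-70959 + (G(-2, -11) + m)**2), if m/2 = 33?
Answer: -1/67934 ≈ -1.4720e-5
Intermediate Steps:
m = 66 (m = 2*33 = 66)
1/(-70959 + (G(-2, -11) + m)**2) = 1/(-70959 + (-11 + 66)**2) = 1/(-70959 + 55**2) = 1/(-70959 + 3025) = 1/(-67934) = -1/67934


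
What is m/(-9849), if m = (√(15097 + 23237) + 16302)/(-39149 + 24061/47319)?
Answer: 128565723/3040825352005 + 15773*√38334/6081650704010 ≈ 4.2788e-5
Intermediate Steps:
m = -385697169/926233735 - 47319*√38334/1852467470 (m = (√38334 + 16302)/(-39149 + 24061*(1/47319)) = (16302 + √38334)/(-39149 + 24061/47319) = (16302 + √38334)/(-1852467470/47319) = (16302 + √38334)*(-47319/1852467470) = -385697169/926233735 - 47319*√38334/1852467470 ≈ -0.42142)
m/(-9849) = (-385697169/926233735 - 47319*√38334/1852467470)/(-9849) = (-385697169/926233735 - 47319*√38334/1852467470)*(-1/9849) = 128565723/3040825352005 + 15773*√38334/6081650704010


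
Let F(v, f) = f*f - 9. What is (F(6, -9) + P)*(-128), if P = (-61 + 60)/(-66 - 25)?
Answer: -838784/91 ≈ -9217.4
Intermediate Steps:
F(v, f) = -9 + f² (F(v, f) = f² - 9 = -9 + f²)
P = 1/91 (P = -1/(-91) = -1*(-1/91) = 1/91 ≈ 0.010989)
(F(6, -9) + P)*(-128) = ((-9 + (-9)²) + 1/91)*(-128) = ((-9 + 81) + 1/91)*(-128) = (72 + 1/91)*(-128) = (6553/91)*(-128) = -838784/91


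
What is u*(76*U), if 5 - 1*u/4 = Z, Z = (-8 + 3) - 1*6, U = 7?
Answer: 34048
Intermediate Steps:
Z = -11 (Z = -5 - 6 = -11)
u = 64 (u = 20 - 4*(-11) = 20 + 44 = 64)
u*(76*U) = 64*(76*7) = 64*532 = 34048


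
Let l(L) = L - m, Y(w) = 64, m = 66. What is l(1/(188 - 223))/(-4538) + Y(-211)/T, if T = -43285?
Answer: 17973303/1374991310 ≈ 0.013072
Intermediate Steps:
l(L) = -66 + L (l(L) = L - 1*66 = L - 66 = -66 + L)
l(1/(188 - 223))/(-4538) + Y(-211)/T = (-66 + 1/(188 - 223))/(-4538) + 64/(-43285) = (-66 + 1/(-35))*(-1/4538) + 64*(-1/43285) = (-66 - 1/35)*(-1/4538) - 64/43285 = -2311/35*(-1/4538) - 64/43285 = 2311/158830 - 64/43285 = 17973303/1374991310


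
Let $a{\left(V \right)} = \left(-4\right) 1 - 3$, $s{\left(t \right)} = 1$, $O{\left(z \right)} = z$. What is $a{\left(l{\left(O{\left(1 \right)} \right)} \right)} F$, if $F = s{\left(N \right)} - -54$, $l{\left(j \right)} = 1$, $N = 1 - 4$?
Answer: $-385$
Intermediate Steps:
$N = -3$ ($N = 1 - 4 = -3$)
$a{\left(V \right)} = -7$ ($a{\left(V \right)} = -4 - 3 = -7$)
$F = 55$ ($F = 1 - -54 = 1 + 54 = 55$)
$a{\left(l{\left(O{\left(1 \right)} \right)} \right)} F = \left(-7\right) 55 = -385$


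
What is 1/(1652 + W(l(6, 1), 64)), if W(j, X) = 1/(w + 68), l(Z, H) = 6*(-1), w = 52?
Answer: 120/198241 ≈ 0.00060532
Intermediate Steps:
l(Z, H) = -6
W(j, X) = 1/120 (W(j, X) = 1/(52 + 68) = 1/120)
1/(1652 + W(l(6, 1), 64)) = 1/(1652 + 1/120) = 1/(198241/120) = 120/198241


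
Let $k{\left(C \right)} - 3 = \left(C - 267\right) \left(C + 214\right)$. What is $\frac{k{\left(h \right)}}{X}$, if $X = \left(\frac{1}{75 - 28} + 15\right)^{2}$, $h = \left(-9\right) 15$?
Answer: $- \frac{70146795}{498436} \approx -140.73$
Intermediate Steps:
$h = -135$
$k{\left(C \right)} = 3 + \left(-267 + C\right) \left(214 + C\right)$ ($k{\left(C \right)} = 3 + \left(C - 267\right) \left(C + 214\right) = 3 + \left(-267 + C\right) \left(214 + C\right)$)
$X = \frac{498436}{2209}$ ($X = \left(\frac{1}{47} + 15\right)^{2} = \left(\frac{706}{47}\right)^{2} = \frac{498436}{2209} \approx 225.64$)
$\frac{k{\left(h \right)}}{X} = \frac{-57135 + \left(-135\right)^{2} - -7155}{\frac{498436}{2209}} = \left(-57135 + 18225 + 7155\right) \frac{2209}{498436} = \left(-31755\right) \frac{2209}{498436} = - \frac{70146795}{498436}$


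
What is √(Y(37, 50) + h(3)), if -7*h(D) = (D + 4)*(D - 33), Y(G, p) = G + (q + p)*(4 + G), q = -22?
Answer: 9*√15 ≈ 34.857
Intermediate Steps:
Y(G, p) = G + (-22 + p)*(4 + G)
h(D) = -(-33 + D)*(4 + D)/7 (h(D) = -(D + 4)*(D - 33)/7 = -(4 + D)*(-33 + D)/7 = -(-33 + D)*(4 + D)/7)
√(Y(37, 50) + h(3)) = √((-88 - 21*37 + 4*50 + 37*50) + (132/7 - ⅐*3² + (29/7)*3)) = √((-88 - 777 + 200 + 1850) + (132/7 - ⅐*9 + 87/7)) = √(1185 + (132/7 - 9/7 + 87/7)) = √(1185 + 30) = √1215 = 9*√15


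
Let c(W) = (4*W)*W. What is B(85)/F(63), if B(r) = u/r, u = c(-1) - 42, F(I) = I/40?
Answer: -304/1071 ≈ -0.28385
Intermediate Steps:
F(I) = I/40 (F(I) = I*(1/40) = I/40)
c(W) = 4*W²
u = -38 (u = 4*(-1)² - 42 = 4*1 - 42 = 4 - 42 = -38)
B(r) = -38/r
B(85)/F(63) = (-38/85)/(((1/40)*63)) = (-38*1/85)/(63/40) = -38/85*40/63 = -304/1071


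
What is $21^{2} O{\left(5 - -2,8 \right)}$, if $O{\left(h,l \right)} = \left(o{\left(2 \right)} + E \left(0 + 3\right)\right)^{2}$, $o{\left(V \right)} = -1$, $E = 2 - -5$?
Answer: $176400$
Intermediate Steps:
$E = 7$ ($E = 2 + 5 = 7$)
$O{\left(h,l \right)} = 400$ ($O{\left(h,l \right)} = \left(-1 + 7 \left(0 + 3\right)\right)^{2} = \left(-1 + 7 \cdot 3\right)^{2} = \left(-1 + 21\right)^{2} = 20^{2} = 400$)
$21^{2} O{\left(5 - -2,8 \right)} = 21^{2} \cdot 400 = 441 \cdot 400 = 176400$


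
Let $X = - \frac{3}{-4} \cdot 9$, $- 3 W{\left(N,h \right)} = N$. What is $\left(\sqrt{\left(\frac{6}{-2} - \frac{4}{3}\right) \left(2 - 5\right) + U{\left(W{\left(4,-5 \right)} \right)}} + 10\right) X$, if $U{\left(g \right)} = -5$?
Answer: $\frac{135}{2} + \frac{27 \sqrt{2}}{2} \approx 86.592$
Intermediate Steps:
$W{\left(N,h \right)} = - \frac{N}{3}$
$X = \frac{27}{4}$ ($X = \left(-3\right) \left(- \frac{1}{4}\right) 9 = \frac{3}{4} \cdot 9 = \frac{27}{4} \approx 6.75$)
$\left(\sqrt{\left(\frac{6}{-2} - \frac{4}{3}\right) \left(2 - 5\right) + U{\left(W{\left(4,-5 \right)} \right)}} + 10\right) X = \left(\sqrt{\left(\frac{6}{-2} - \frac{4}{3}\right) \left(2 - 5\right) - 5} + 10\right) \frac{27}{4} = \left(\sqrt{\left(6 \left(- \frac{1}{2}\right) - \frac{4}{3}\right) \left(-3\right) - 5} + 10\right) \frac{27}{4} = \left(\sqrt{\left(-3 - \frac{4}{3}\right) \left(-3\right) - 5} + 10\right) \frac{27}{4} = \left(\sqrt{\left(- \frac{13}{3}\right) \left(-3\right) - 5} + 10\right) \frac{27}{4} = \left(\sqrt{13 - 5} + 10\right) \frac{27}{4} = \left(\sqrt{8} + 10\right) \frac{27}{4} = \left(2 \sqrt{2} + 10\right) \frac{27}{4} = \left(10 + 2 \sqrt{2}\right) \frac{27}{4} = \frac{135}{2} + \frac{27 \sqrt{2}}{2}$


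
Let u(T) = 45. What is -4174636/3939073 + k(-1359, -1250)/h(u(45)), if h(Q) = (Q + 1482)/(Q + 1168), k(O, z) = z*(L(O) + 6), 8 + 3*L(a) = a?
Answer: 8057044495493734/18044893413 ≈ 4.4650e+5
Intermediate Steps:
L(a) = -8/3 + a/3
k(O, z) = z*(10/3 + O/3) (k(O, z) = z*((-8/3 + O/3) + 6) = z*(10/3 + O/3))
h(Q) = (1482 + Q)/(1168 + Q)
-4174636/3939073 + k(-1359, -1250)/h(u(45)) = -4174636/3939073 + ((⅓)*(-1250)*(10 - 1359))/(((1482 + 45)/(1168 + 45))) = -4174636*1/3939073 + ((⅓)*(-1250)*(-1349))/((1527/1213)) = -4174636/3939073 + 1686250/(3*(((1/1213)*1527))) = -4174636/3939073 + 1686250/(3*(1527/1213)) = -4174636/3939073 + (1686250/3)*(1213/1527) = -4174636/3939073 + 2045421250/4581 = 8057044495493734/18044893413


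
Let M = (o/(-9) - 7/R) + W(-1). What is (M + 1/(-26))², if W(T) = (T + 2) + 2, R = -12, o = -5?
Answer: 3682561/219024 ≈ 16.814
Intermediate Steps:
W(T) = 4 + T (W(T) = (2 + T) + 2 = 4 + T)
M = 149/36 (M = (-5/(-9) - 7/(-12)) + (4 - 1) = (-5*(-⅑) - 7*(-1/12)) + 3 = (5/9 + 7/12) + 3 = 41/36 + 3 = 149/36 ≈ 4.1389)
(M + 1/(-26))² = (149/36 + 1/(-26))² = (149/36 - 1/26)² = (1919/468)² = 3682561/219024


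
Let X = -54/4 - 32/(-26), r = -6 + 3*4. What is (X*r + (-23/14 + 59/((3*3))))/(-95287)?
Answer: 112535/156080106 ≈ 0.00072101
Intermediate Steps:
r = 6 (r = -6 + 12 = 6)
X = -319/26 (X = -54*1/4 - 32*(-1/26) = -27/2 + 16/13 = -319/26 ≈ -12.269)
(X*r + (-23/14 + 59/((3*3))))/(-95287) = (-319/26*6 + (-23/14 + 59/((3*3))))/(-95287) = (-957/13 + (-23*1/14 + 59/9))*(-1/95287) = (-957/13 + (-23/14 + 59*(1/9)))*(-1/95287) = (-957/13 + (-23/14 + 59/9))*(-1/95287) = (-957/13 + 619/126)*(-1/95287) = -112535/1638*(-1/95287) = 112535/156080106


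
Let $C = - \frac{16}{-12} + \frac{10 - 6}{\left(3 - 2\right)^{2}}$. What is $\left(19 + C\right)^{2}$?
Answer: $\frac{5329}{9} \approx 592.11$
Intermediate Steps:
$C = \frac{16}{3}$ ($C = \left(-16\right) \left(- \frac{1}{12}\right) + \frac{4}{1^{2}} = \frac{4}{3} + \frac{4}{1} = \frac{4}{3} + 4 \cdot 1 = \frac{4}{3} + 4 = \frac{16}{3} \approx 5.3333$)
$\left(19 + C\right)^{2} = \left(19 + \frac{16}{3}\right)^{2} = \left(\frac{73}{3}\right)^{2} = \frac{5329}{9}$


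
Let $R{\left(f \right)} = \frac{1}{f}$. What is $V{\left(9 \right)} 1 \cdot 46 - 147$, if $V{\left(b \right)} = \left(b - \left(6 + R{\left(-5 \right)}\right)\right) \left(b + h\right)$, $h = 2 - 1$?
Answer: $1325$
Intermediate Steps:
$h = 1$ ($h = 2 - 1 = 1$)
$V{\left(b \right)} = \left(1 + b\right) \left(- \frac{29}{5} + b\right)$ ($V{\left(b \right)} = \left(b - \frac{29}{5}\right) \left(b + 1\right) = \left(b - \frac{29}{5}\right) \left(1 + b\right) = \left(- \frac{29}{5} + b\right) \left(1 + b\right) = \left(1 + b\right) \left(- \frac{29}{5} + b\right)$)
$V{\left(9 \right)} 1 \cdot 46 - 147 = \left(- \frac{29}{5} + 9^{2} - \frac{216}{5}\right) 1 \cdot 46 - 147 = \left(- \frac{29}{5} + 81 - \frac{216}{5}\right) 46 - 147 = 32 \cdot 46 - 147 = 1472 - 147 = 1325$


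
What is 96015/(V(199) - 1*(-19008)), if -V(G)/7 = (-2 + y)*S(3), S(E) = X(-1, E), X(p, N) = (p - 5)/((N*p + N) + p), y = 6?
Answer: 6401/1256 ≈ 5.0963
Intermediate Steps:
X(p, N) = (-5 + p)/(N + p + N*p) (X(p, N) = (-5 + p)/((N + N*p) + p) = (-5 + p)/(N + p + N*p))
S(E) = 6 (S(E) = (-5 - 1)/(E - 1 + E*(-1)) = -6/(E - 1 - E) = -6/(-1) = -1*(-6) = 6)
V(G) = -168 (V(G) = -7*(-2 + 6)*6 = -28*6 = -7*24 = -168)
96015/(V(199) - 1*(-19008)) = 96015/(-168 - 1*(-19008)) = 96015/(-168 + 19008) = 96015/18840 = 96015*(1/18840) = 6401/1256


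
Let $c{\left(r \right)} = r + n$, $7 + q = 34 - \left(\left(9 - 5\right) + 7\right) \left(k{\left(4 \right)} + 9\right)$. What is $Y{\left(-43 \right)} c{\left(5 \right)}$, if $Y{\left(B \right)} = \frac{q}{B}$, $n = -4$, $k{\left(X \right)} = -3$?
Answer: $\frac{39}{43} \approx 0.90698$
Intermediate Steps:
$q = -39$ ($q = -7 + \left(34 - \left(\left(9 - 5\right) + 7\right) \left(-3 + 9\right)\right) = -7 + \left(34 - \left(4 + 7\right) 6\right) = -7 + \left(34 - 11 \cdot 6\right) = -7 + \left(34 - 66\right) = -7 - 32 = -39$)
$c{\left(r \right)} = -4 + r$ ($c{\left(r \right)} = r - 4 = -4 + r$)
$Y{\left(B \right)} = - \frac{39}{B}$
$Y{\left(-43 \right)} c{\left(5 \right)} = - \frac{39}{-43} \left(-4 + 5\right) = \left(-39\right) \left(- \frac{1}{43}\right) 1 = \frac{39}{43} \cdot 1 = \frac{39}{43}$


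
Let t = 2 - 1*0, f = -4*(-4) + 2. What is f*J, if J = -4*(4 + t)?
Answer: -432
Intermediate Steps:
f = 18 (f = 16 + 2 = 18)
t = 2 (t = 2 + 0 = 2)
J = -24 (J = -4*(4 + 2) = -4*6 = -24)
f*J = 18*(-24) = -432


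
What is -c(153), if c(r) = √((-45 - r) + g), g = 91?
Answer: -I*√107 ≈ -10.344*I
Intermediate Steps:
c(r) = √(46 - r) (c(r) = √((-45 - r) + 91) = √(46 - r))
-c(153) = -√(46 - 1*153) = -√(46 - 153) = -√(-107) = -I*√107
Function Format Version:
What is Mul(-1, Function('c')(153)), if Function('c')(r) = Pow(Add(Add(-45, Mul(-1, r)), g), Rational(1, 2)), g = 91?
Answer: Mul(-1, I, Pow(107, Rational(1, 2))) ≈ Mul(-10.344, I)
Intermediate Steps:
Function('c')(r) = Pow(Add(46, Mul(-1, r)), Rational(1, 2)) (Function('c')(r) = Pow(Add(Add(-45, Mul(-1, r)), 91), Rational(1, 2)) = Pow(Add(46, Mul(-1, r)), Rational(1, 2)))
Mul(-1, Function('c')(153)) = Mul(-1, Pow(Add(46, Mul(-1, 153)), Rational(1, 2))) = Mul(-1, Pow(Add(46, -153), Rational(1, 2))) = Mul(-1, Pow(-107, Rational(1, 2))) = Mul(-1, Mul(I, Pow(107, Rational(1, 2)))) = Mul(-1, I, Pow(107, Rational(1, 2)))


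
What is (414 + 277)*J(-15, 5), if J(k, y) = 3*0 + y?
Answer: 3455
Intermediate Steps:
J(k, y) = y (J(k, y) = 0 + y = y)
(414 + 277)*J(-15, 5) = (414 + 277)*5 = 691*5 = 3455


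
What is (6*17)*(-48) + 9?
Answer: -4887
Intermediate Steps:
(6*17)*(-48) + 9 = 102*(-48) + 9 = -4896 + 9 = -4887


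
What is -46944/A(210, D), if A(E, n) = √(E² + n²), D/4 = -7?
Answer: -23472*√229/1603 ≈ -221.58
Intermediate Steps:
D = -28 (D = 4*(-7) = -28)
-46944/A(210, D) = -46944/√(210² + (-28)²) = -46944/√(44100 + 784) = -46944*√229/3206 = -23472*√229/1603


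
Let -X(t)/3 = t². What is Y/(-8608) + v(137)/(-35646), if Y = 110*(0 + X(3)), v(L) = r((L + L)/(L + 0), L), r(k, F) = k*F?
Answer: 25877507/76710192 ≈ 0.33734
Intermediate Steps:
X(t) = -3*t²
r(k, F) = F*k
v(L) = 2*L (v(L) = L*((L + L)/(L + 0)) = L*((2*L)/L) = L*2 = 2*L)
Y = -2970 (Y = 110*(0 - 3*3²) = 110*(0 - 3*9) = 110*(0 - 27) = 110*(-27) = -2970)
Y/(-8608) + v(137)/(-35646) = -2970/(-8608) + (2*137)/(-35646) = -2970*(-1/8608) + 274*(-1/35646) = 1485/4304 - 137/17823 = 25877507/76710192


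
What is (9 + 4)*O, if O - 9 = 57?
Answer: 858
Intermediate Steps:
O = 66 (O = 9 + 57 = 66)
(9 + 4)*O = (9 + 4)*66 = 13*66 = 858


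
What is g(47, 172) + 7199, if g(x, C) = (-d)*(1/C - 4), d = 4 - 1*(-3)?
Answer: 1243037/172 ≈ 7227.0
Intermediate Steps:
d = 7 (d = 4 + 3 = 7)
g(x, C) = 28 - 7/C (g(x, C) = (-1*7)*(1/C - 4) = -7*(-4 + 1/C) = 28 - 7/C)
g(47, 172) + 7199 = (28 - 7/172) + 7199 = 4809/172 + 7199 = 1243037/172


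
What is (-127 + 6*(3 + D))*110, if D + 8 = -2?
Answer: -18590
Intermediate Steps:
D = -10 (D = -8 - 2 = -10)
(-127 + 6*(3 + D))*110 = (-127 + 6*(3 - 10))*110 = (-127 + 6*(-7))*110 = (-127 - 42)*110 = -169*110 = -18590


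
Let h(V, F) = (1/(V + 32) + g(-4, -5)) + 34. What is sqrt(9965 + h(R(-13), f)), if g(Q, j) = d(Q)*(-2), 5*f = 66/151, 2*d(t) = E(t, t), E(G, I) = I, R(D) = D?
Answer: sqrt(3611102)/19 ≈ 100.02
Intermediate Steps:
d(t) = t/2
f = 66/755 (f = (66/151)/5 = (66*(1/151))/5 = (1/5)*(66/151) = 66/755 ≈ 0.087417)
g(Q, j) = -Q (g(Q, j) = (Q/2)*(-2) = -Q)
h(V, F) = 38 + 1/(32 + V) (h(V, F) = (1/(V + 32) - 1*(-4)) + 34 = (1/(32 + V) + 4) + 34 = (4 + 1/(32 + V)) + 34 = 38 + 1/(32 + V))
sqrt(9965 + h(R(-13), f)) = sqrt(9965 + (1217 + 38*(-13))/(32 - 13)) = sqrt(9965 + (1217 - 494)/19) = sqrt(9965 + (1/19)*723) = sqrt(9965 + 723/19) = sqrt(190058/19) = sqrt(3611102)/19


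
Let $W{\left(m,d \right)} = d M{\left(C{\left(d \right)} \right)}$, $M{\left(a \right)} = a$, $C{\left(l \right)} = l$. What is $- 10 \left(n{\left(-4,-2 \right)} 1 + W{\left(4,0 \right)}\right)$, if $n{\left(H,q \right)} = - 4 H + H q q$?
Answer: $0$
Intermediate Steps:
$n{\left(H,q \right)} = - 4 H + H q^{2}$
$W{\left(m,d \right)} = d^{2}$ ($W{\left(m,d \right)} = d d = d^{2}$)
$- 10 \left(n{\left(-4,-2 \right)} 1 + W{\left(4,0 \right)}\right) = - 10 \left(- 4 \left(-4 + \left(-2\right)^{2}\right) 1 + 0^{2}\right) = - 10 \left(- 4 \left(-4 + 4\right) 1 + 0\right) = - 10 \left(\left(-4\right) 0 \cdot 1 + 0\right) = - 10 \left(0 \cdot 1 + 0\right) = - 10 \left(0 + 0\right) = \left(-10\right) 0 = 0$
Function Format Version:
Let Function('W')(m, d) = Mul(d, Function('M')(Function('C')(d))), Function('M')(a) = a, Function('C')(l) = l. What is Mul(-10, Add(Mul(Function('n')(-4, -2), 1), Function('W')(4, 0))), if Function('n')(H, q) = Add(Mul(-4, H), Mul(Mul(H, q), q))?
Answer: 0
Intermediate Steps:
Function('n')(H, q) = Add(Mul(-4, H), Mul(H, Pow(q, 2)))
Function('W')(m, d) = Pow(d, 2) (Function('W')(m, d) = Mul(d, d) = Pow(d, 2))
Mul(-10, Add(Mul(Function('n')(-4, -2), 1), Function('W')(4, 0))) = Mul(-10, Add(Mul(Mul(-4, Add(-4, Pow(-2, 2))), 1), Pow(0, 2))) = Mul(-10, Add(Mul(Mul(-4, Add(-4, 4)), 1), 0)) = Mul(-10, Add(Mul(Mul(-4, 0), 1), 0)) = Mul(-10, Add(Mul(0, 1), 0)) = Mul(-10, Add(0, 0)) = Mul(-10, 0) = 0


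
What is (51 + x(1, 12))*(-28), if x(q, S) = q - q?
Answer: -1428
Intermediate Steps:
x(q, S) = 0
(51 + x(1, 12))*(-28) = (51 + 0)*(-28) = 51*(-28) = -1428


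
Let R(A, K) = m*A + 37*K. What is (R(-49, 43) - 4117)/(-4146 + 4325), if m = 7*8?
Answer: -5270/179 ≈ -29.441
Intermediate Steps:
m = 56
R(A, K) = 37*K + 56*A (R(A, K) = 56*A + 37*K = 37*K + 56*A)
(R(-49, 43) - 4117)/(-4146 + 4325) = ((37*43 + 56*(-49)) - 4117)/(-4146 + 4325) = ((1591 - 2744) - 4117)/179 = (-1153 - 4117)*(1/179) = -5270*1/179 = -5270/179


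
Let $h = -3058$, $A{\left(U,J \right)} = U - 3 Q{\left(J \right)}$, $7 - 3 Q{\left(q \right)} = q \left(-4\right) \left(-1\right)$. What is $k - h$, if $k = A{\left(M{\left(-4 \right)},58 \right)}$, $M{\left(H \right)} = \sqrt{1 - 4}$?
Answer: $3283 + i \sqrt{3} \approx 3283.0 + 1.732 i$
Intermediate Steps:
$M{\left(H \right)} = i \sqrt{3}$ ($M{\left(H \right)} = \sqrt{-3} = i \sqrt{3}$)
$Q{\left(q \right)} = \frac{7}{3} - \frac{4 q}{3}$ ($Q{\left(q \right)} = \frac{7}{3} - \frac{q \left(-4\right) \left(-1\right)}{3} = \frac{7}{3} - \frac{- 4 q \left(-1\right)}{3} = \frac{7}{3} - \frac{4 q}{3}$)
$A{\left(U,J \right)} = -7 + U + 4 J$ ($A{\left(U,J \right)} = U - 3 \left(\frac{7}{3} - \frac{4 J}{3}\right) = U + \left(-7 + 4 J\right) = -7 + U + 4 J$)
$k = 225 + i \sqrt{3}$ ($k = -7 + i \sqrt{3} + 4 \cdot 58 = -7 + i \sqrt{3} + 232 = 225 + i \sqrt{3} \approx 225.0 + 1.732 i$)
$k - h = \left(225 + i \sqrt{3}\right) - -3058 = \left(225 + i \sqrt{3}\right) + 3058 = 3283 + i \sqrt{3}$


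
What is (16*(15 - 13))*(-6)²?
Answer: 1152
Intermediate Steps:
(16*(15 - 13))*(-6)² = (16*2)*36 = 32*36 = 1152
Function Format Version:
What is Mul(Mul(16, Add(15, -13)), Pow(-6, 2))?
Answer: 1152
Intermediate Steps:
Mul(Mul(16, Add(15, -13)), Pow(-6, 2)) = Mul(Mul(16, 2), 36) = Mul(32, 36) = 1152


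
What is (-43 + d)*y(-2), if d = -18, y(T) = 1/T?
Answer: 61/2 ≈ 30.500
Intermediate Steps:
y(T) = 1/T
(-43 + d)*y(-2) = (-43 - 18)/(-2) = -61*(-½) = 61/2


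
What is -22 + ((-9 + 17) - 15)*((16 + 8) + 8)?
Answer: -246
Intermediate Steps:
-22 + ((-9 + 17) - 15)*((16 + 8) + 8) = -22 + (8 - 15)*(24 + 8) = -22 - 7*32 = -22 - 224 = -246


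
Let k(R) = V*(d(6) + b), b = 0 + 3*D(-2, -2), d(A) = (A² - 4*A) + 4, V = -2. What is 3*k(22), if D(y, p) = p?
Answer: -60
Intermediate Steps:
d(A) = 4 + A² - 4*A
b = -6 (b = 0 + 3*(-2) = 0 - 6 = -6)
k(R) = -20 (k(R) = -2*((4 + 6² - 4*6) - 6) = -2*((4 + 36 - 24) - 6) = -2*(16 - 6) = -2*10 = -20)
3*k(22) = 3*(-20) = -60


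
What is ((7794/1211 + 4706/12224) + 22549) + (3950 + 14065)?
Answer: 300290286859/7401632 ≈ 40571.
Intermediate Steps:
((7794/1211 + 4706/12224) + 22549) + (3950 + 14065) = ((7794*(1/1211) + 4706*(1/12224)) + 22549) + 18015 = ((7794/1211 + 2353/6112) + 22549) + 18015 = (50486411/7401632 + 22549) + 18015 = 166949886379/7401632 + 18015 = 300290286859/7401632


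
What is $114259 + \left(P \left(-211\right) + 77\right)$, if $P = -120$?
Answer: $139656$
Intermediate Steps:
$114259 + \left(P \left(-211\right) + 77\right) = 114259 + \left(\left(-120\right) \left(-211\right) + 77\right) = 114259 + \left(25320 + 77\right) = 114259 + 25397 = 139656$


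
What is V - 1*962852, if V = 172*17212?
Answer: 1997612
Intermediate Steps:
V = 2960464
V - 1*962852 = 2960464 - 1*962852 = 2960464 - 962852 = 1997612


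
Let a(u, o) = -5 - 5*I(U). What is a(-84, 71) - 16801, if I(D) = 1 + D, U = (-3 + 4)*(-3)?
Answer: -16796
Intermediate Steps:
U = -3 (U = 1*(-3) = -3)
a(u, o) = 5 (a(u, o) = -5 - 5*(1 - 3) = -5 - 5*(-2) = -5 + 10 = 5)
a(-84, 71) - 16801 = 5 - 16801 = -16796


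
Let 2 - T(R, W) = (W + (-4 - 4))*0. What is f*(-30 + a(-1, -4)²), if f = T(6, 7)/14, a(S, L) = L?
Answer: -2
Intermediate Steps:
T(R, W) = 2 (T(R, W) = 2 - (W + (-4 - 4))*0 = 2 - (W - 8)*0 = 2 - (-8 + W)*0 = 2 - 1*0 = 2 + 0 = 2)
f = ⅐ (f = 2/14 = 2*(1/14) = ⅐ ≈ 0.14286)
f*(-30 + a(-1, -4)²) = (-30 + (-4)²)/7 = (-30 + 16)/7 = (⅐)*(-14) = -2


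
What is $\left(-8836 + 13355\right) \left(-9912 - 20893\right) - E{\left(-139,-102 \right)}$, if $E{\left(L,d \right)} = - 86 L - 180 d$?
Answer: $-139238109$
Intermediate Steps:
$E{\left(L,d \right)} = - 180 d - 86 L$
$\left(-8836 + 13355\right) \left(-9912 - 20893\right) - E{\left(-139,-102 \right)} = \left(-8836 + 13355\right) \left(-9912 - 20893\right) - \left(\left(-180\right) \left(-102\right) - -11954\right) = 4519 \left(-30805\right) - \left(18360 + 11954\right) = -139207795 - 30314 = -139238109$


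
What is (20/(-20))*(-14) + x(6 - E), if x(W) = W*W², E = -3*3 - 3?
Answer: 5846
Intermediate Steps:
E = -12 (E = -9 - 3 = -12)
x(W) = W³
(20/(-20))*(-14) + x(6 - E) = (20/(-20))*(-14) + (6 - 1*(-12))³ = (20*(-1/20))*(-14) + (6 + 12)³ = -1*(-14) + 18³ = 14 + 5832 = 5846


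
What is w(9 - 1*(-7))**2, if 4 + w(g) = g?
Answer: 144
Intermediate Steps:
w(g) = -4 + g
w(9 - 1*(-7))**2 = (-4 + (9 - 1*(-7)))**2 = (-4 + (9 + 7))**2 = (-4 + 16)**2 = 12**2 = 144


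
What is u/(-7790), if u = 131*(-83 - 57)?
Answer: 1834/779 ≈ 2.3543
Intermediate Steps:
u = -18340 (u = 131*(-140) = -18340)
u/(-7790) = -18340/(-7790) = -18340*(-1/7790) = 1834/779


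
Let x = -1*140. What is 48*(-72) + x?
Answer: -3596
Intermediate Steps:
x = -140
48*(-72) + x = 48*(-72) - 140 = -3456 - 140 = -3596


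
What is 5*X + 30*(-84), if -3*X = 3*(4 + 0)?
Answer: -2540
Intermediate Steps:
X = -4 (X = -(4 + 0) = -4 ≈ -4.0000)
5*X + 30*(-84) = 5*(-4) + 30*(-84) = -20 - 2520 = -2540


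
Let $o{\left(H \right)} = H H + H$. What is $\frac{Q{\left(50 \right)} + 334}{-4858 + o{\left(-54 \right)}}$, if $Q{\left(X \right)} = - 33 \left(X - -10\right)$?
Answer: $\frac{823}{998} \approx 0.82465$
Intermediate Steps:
$o{\left(H \right)} = H + H^{2}$ ($o{\left(H \right)} = H^{2} + H = H + H^{2}$)
$Q{\left(X \right)} = -330 - 33 X$ ($Q{\left(X \right)} = - 33 \left(X + 10\right) = - 33 \left(10 + X\right) = -330 - 33 X$)
$\frac{Q{\left(50 \right)} + 334}{-4858 + o{\left(-54 \right)}} = \frac{\left(-330 - 1650\right) + 334}{-4858 - 54 \left(1 - 54\right)} = \frac{\left(-330 - 1650\right) + 334}{-4858 - -2862} = \frac{-1980 + 334}{-4858 + 2862} = - \frac{1646}{-1996} = \left(-1646\right) \left(- \frac{1}{1996}\right) = \frac{823}{998}$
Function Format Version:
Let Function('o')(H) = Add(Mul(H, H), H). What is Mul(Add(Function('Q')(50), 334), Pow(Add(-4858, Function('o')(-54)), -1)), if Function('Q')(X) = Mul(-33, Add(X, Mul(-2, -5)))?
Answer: Rational(823, 998) ≈ 0.82465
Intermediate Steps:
Function('o')(H) = Add(H, Pow(H, 2)) (Function('o')(H) = Add(Pow(H, 2), H) = Add(H, Pow(H, 2)))
Function('Q')(X) = Add(-330, Mul(-33, X)) (Function('Q')(X) = Mul(-33, Add(X, 10)) = Mul(-33, Add(10, X)) = Add(-330, Mul(-33, X)))
Mul(Add(Function('Q')(50), 334), Pow(Add(-4858, Function('o')(-54)), -1)) = Mul(Add(Add(-330, Mul(-33, 50)), 334), Pow(Add(-4858, Mul(-54, Add(1, -54))), -1)) = Mul(Add(Add(-330, -1650), 334), Pow(Add(-4858, Mul(-54, -53)), -1)) = Mul(Add(-1980, 334), Pow(Add(-4858, 2862), -1)) = Mul(-1646, Pow(-1996, -1)) = Mul(-1646, Rational(-1, 1996)) = Rational(823, 998)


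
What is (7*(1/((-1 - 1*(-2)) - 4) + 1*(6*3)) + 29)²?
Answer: 209764/9 ≈ 23307.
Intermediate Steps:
(7*(1/((-1 - 1*(-2)) - 4) + 1*(6*3)) + 29)² = (7*(1/((-1 + 2) - 4) + 1*18) + 29)² = (7*(1/(1 - 4) + 18) + 29)² = (7*(1/(-3) + 18) + 29)² = (7*(-⅓ + 18) + 29)² = (7*(53/3) + 29)² = (371/3 + 29)² = (458/3)² = 209764/9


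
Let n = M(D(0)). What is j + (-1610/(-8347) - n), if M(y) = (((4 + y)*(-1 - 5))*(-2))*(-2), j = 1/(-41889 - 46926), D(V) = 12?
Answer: 284817084923/741338805 ≈ 384.19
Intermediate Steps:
j = -1/88815 (j = 1/(-88815) = -1/88815 ≈ -1.1259e-5)
M(y) = -96 - 24*y (M(y) = (((4 + y)*(-6))*(-2))*(-2) = ((-24 - 6*y)*(-2))*(-2) = (48 + 12*y)*(-2) = -96 - 24*y)
n = -384 (n = -96 - 24*12 = -96 - 288 = -384)
j + (-1610/(-8347) - n) = -1/88815 + (-1610/(-8347) - 1*(-384)) = -1/88815 + (-1610*(-1/8347) + 384) = -1/88815 + (1610/8347 + 384) = -1/88815 + 3206858/8347 = 284817084923/741338805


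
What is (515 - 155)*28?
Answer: 10080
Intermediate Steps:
(515 - 155)*28 = 360*28 = 10080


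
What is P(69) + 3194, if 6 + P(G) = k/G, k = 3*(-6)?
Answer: 73318/23 ≈ 3187.7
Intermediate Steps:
k = -18
P(G) = -6 - 18/G
P(69) + 3194 = (-6 - 18/69) + 3194 = (-6 - 18*1/69) + 3194 = (-6 - 6/23) + 3194 = -144/23 + 3194 = 73318/23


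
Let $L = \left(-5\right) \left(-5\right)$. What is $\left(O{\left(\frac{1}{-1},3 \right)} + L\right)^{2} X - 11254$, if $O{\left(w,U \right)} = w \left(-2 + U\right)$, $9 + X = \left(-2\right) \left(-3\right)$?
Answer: $-12982$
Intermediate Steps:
$X = -3$ ($X = -9 - -6 = -9 + 6 = -3$)
$L = 25$
$\left(O{\left(\frac{1}{-1},3 \right)} + L\right)^{2} X - 11254 = \left(\frac{-2 + 3}{-1} + 25\right)^{2} \left(-3\right) - 11254 = \left(\left(-1\right) 1 + 25\right)^{2} \left(-3\right) - 11254 = \left(-1 + 25\right)^{2} \left(-3\right) - 11254 = 24^{2} \left(-3\right) - 11254 = 576 \left(-3\right) - 11254 = -1728 - 11254 = -12982$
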